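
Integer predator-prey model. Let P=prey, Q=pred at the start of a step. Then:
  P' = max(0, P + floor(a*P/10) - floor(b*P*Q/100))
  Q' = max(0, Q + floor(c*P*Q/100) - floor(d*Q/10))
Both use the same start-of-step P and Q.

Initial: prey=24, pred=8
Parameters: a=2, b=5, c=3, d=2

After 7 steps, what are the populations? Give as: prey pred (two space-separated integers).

Step 1: prey: 24+4-9=19; pred: 8+5-1=12
Step 2: prey: 19+3-11=11; pred: 12+6-2=16
Step 3: prey: 11+2-8=5; pred: 16+5-3=18
Step 4: prey: 5+1-4=2; pred: 18+2-3=17
Step 5: prey: 2+0-1=1; pred: 17+1-3=15
Step 6: prey: 1+0-0=1; pred: 15+0-3=12
Step 7: prey: 1+0-0=1; pred: 12+0-2=10

Answer: 1 10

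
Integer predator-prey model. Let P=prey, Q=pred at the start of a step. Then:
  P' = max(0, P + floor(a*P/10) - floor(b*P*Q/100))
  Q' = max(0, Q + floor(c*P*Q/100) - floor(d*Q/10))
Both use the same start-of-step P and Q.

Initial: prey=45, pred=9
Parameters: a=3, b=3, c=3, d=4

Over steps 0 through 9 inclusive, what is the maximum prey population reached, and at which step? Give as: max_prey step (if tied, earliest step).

Answer: 46 1

Derivation:
Step 1: prey: 45+13-12=46; pred: 9+12-3=18
Step 2: prey: 46+13-24=35; pred: 18+24-7=35
Step 3: prey: 35+10-36=9; pred: 35+36-14=57
Step 4: prey: 9+2-15=0; pred: 57+15-22=50
Step 5: prey: 0+0-0=0; pred: 50+0-20=30
Step 6: prey: 0+0-0=0; pred: 30+0-12=18
Step 7: prey: 0+0-0=0; pred: 18+0-7=11
Step 8: prey: 0+0-0=0; pred: 11+0-4=7
Step 9: prey: 0+0-0=0; pred: 7+0-2=5
Max prey = 46 at step 1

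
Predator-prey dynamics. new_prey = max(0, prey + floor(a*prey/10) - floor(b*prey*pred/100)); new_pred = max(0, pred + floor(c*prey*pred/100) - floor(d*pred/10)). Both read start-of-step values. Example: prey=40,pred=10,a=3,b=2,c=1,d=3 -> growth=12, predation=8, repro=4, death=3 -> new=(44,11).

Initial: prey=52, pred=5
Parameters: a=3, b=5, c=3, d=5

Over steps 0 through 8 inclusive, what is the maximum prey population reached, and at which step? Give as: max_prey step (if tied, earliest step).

Step 1: prey: 52+15-13=54; pred: 5+7-2=10
Step 2: prey: 54+16-27=43; pred: 10+16-5=21
Step 3: prey: 43+12-45=10; pred: 21+27-10=38
Step 4: prey: 10+3-19=0; pred: 38+11-19=30
Step 5: prey: 0+0-0=0; pred: 30+0-15=15
Step 6: prey: 0+0-0=0; pred: 15+0-7=8
Step 7: prey: 0+0-0=0; pred: 8+0-4=4
Step 8: prey: 0+0-0=0; pred: 4+0-2=2
Max prey = 54 at step 1

Answer: 54 1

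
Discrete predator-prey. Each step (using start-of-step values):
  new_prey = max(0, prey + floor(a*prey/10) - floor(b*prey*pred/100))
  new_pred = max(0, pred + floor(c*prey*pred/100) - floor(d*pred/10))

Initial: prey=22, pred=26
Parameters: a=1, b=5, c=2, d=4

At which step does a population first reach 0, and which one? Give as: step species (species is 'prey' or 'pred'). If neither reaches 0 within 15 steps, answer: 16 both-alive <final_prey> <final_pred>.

Step 1: prey: 22+2-28=0; pred: 26+11-10=27
First extinction: prey at step 1

Answer: 1 prey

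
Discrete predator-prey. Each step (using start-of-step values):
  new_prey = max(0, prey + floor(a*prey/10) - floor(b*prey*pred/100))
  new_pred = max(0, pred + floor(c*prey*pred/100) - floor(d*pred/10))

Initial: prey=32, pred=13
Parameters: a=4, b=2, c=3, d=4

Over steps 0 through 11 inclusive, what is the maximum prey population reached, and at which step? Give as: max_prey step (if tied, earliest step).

Answer: 36 1

Derivation:
Step 1: prey: 32+12-8=36; pred: 13+12-5=20
Step 2: prey: 36+14-14=36; pred: 20+21-8=33
Step 3: prey: 36+14-23=27; pred: 33+35-13=55
Step 4: prey: 27+10-29=8; pred: 55+44-22=77
Step 5: prey: 8+3-12=0; pred: 77+18-30=65
Step 6: prey: 0+0-0=0; pred: 65+0-26=39
Step 7: prey: 0+0-0=0; pred: 39+0-15=24
Step 8: prey: 0+0-0=0; pred: 24+0-9=15
Step 9: prey: 0+0-0=0; pred: 15+0-6=9
Step 10: prey: 0+0-0=0; pred: 9+0-3=6
Step 11: prey: 0+0-0=0; pred: 6+0-2=4
Max prey = 36 at step 1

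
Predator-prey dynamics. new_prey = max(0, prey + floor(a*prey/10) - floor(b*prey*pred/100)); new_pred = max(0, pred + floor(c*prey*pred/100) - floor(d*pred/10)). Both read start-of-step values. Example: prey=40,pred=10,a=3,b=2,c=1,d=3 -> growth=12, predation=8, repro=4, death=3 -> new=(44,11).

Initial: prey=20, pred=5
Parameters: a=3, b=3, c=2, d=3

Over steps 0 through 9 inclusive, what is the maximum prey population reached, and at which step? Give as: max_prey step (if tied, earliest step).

Step 1: prey: 20+6-3=23; pred: 5+2-1=6
Step 2: prey: 23+6-4=25; pred: 6+2-1=7
Step 3: prey: 25+7-5=27; pred: 7+3-2=8
Step 4: prey: 27+8-6=29; pred: 8+4-2=10
Step 5: prey: 29+8-8=29; pred: 10+5-3=12
Step 6: prey: 29+8-10=27; pred: 12+6-3=15
Step 7: prey: 27+8-12=23; pred: 15+8-4=19
Step 8: prey: 23+6-13=16; pred: 19+8-5=22
Step 9: prey: 16+4-10=10; pred: 22+7-6=23
Max prey = 29 at step 4

Answer: 29 4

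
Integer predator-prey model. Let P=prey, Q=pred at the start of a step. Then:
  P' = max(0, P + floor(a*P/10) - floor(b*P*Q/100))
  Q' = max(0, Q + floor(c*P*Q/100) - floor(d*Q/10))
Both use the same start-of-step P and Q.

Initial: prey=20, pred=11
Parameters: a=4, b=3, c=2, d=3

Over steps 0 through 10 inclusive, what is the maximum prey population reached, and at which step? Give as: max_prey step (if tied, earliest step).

Answer: 23 2

Derivation:
Step 1: prey: 20+8-6=22; pred: 11+4-3=12
Step 2: prey: 22+8-7=23; pred: 12+5-3=14
Step 3: prey: 23+9-9=23; pred: 14+6-4=16
Step 4: prey: 23+9-11=21; pred: 16+7-4=19
Step 5: prey: 21+8-11=18; pred: 19+7-5=21
Step 6: prey: 18+7-11=14; pred: 21+7-6=22
Step 7: prey: 14+5-9=10; pred: 22+6-6=22
Step 8: prey: 10+4-6=8; pred: 22+4-6=20
Step 9: prey: 8+3-4=7; pred: 20+3-6=17
Step 10: prey: 7+2-3=6; pred: 17+2-5=14
Max prey = 23 at step 2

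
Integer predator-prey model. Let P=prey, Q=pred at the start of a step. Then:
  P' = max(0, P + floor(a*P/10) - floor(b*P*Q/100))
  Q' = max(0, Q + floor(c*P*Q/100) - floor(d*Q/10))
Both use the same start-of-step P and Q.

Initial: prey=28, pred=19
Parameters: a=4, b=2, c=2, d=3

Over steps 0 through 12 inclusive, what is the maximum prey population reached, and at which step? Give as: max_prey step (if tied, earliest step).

Answer: 29 1

Derivation:
Step 1: prey: 28+11-10=29; pred: 19+10-5=24
Step 2: prey: 29+11-13=27; pred: 24+13-7=30
Step 3: prey: 27+10-16=21; pred: 30+16-9=37
Step 4: prey: 21+8-15=14; pred: 37+15-11=41
Step 5: prey: 14+5-11=8; pred: 41+11-12=40
Step 6: prey: 8+3-6=5; pred: 40+6-12=34
Step 7: prey: 5+2-3=4; pred: 34+3-10=27
Step 8: prey: 4+1-2=3; pred: 27+2-8=21
Step 9: prey: 3+1-1=3; pred: 21+1-6=16
Step 10: prey: 3+1-0=4; pred: 16+0-4=12
Step 11: prey: 4+1-0=5; pred: 12+0-3=9
Step 12: prey: 5+2-0=7; pred: 9+0-2=7
Max prey = 29 at step 1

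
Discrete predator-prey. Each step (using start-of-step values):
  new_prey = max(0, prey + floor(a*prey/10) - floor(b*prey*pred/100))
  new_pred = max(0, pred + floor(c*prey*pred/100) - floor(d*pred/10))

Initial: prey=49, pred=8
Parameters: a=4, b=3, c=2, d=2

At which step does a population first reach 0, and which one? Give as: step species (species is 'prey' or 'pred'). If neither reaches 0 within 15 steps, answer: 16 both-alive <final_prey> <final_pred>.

Answer: 4 prey

Derivation:
Step 1: prey: 49+19-11=57; pred: 8+7-1=14
Step 2: prey: 57+22-23=56; pred: 14+15-2=27
Step 3: prey: 56+22-45=33; pred: 27+30-5=52
Step 4: prey: 33+13-51=0; pred: 52+34-10=76
First extinction: prey at step 4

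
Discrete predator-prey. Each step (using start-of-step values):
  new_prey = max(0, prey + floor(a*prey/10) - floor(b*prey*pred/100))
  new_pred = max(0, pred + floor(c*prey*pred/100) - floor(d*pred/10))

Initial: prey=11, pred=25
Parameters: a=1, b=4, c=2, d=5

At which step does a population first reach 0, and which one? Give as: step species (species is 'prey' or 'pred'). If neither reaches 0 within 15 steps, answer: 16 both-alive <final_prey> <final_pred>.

Answer: 16 both-alive 1 1

Derivation:
Step 1: prey: 11+1-11=1; pred: 25+5-12=18
Step 2: prey: 1+0-0=1; pred: 18+0-9=9
Step 3: prey: 1+0-0=1; pred: 9+0-4=5
Step 4: prey: 1+0-0=1; pred: 5+0-2=3
Step 5: prey: 1+0-0=1; pred: 3+0-1=2
Step 6: prey: 1+0-0=1; pred: 2+0-1=1
Step 7: prey: 1+0-0=1; pred: 1+0-0=1
Steps 8-15: state stable at prey=1, pred=1 (no change)
No extinction within 15 steps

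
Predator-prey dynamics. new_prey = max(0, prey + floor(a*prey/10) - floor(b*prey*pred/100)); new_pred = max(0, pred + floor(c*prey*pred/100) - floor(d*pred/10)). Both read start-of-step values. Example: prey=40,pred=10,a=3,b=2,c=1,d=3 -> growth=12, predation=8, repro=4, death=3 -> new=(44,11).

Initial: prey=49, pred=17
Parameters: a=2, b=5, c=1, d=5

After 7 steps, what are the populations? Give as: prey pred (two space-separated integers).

Answer: 3 1

Derivation:
Step 1: prey: 49+9-41=17; pred: 17+8-8=17
Step 2: prey: 17+3-14=6; pred: 17+2-8=11
Step 3: prey: 6+1-3=4; pred: 11+0-5=6
Step 4: prey: 4+0-1=3; pred: 6+0-3=3
Step 5: prey: 3+0-0=3; pred: 3+0-1=2
Step 6: prey: 3+0-0=3; pred: 2+0-1=1
Step 7: prey: 3+0-0=3; pred: 1+0-0=1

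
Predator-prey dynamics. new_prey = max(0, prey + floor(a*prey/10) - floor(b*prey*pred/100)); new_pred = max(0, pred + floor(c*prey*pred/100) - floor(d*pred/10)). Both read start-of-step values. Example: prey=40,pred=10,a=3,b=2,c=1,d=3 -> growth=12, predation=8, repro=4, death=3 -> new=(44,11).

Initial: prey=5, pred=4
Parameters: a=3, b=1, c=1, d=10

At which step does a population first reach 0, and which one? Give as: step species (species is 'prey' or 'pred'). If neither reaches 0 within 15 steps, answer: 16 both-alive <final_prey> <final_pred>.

Answer: 1 pred

Derivation:
Step 1: prey: 5+1-0=6; pred: 4+0-4=0
First extinction: pred at step 1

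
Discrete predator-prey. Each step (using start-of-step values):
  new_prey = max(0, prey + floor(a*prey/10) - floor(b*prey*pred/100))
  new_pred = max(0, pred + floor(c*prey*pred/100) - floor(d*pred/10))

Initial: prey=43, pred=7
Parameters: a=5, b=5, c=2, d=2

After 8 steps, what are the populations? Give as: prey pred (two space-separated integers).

Answer: 0 19

Derivation:
Step 1: prey: 43+21-15=49; pred: 7+6-1=12
Step 2: prey: 49+24-29=44; pred: 12+11-2=21
Step 3: prey: 44+22-46=20; pred: 21+18-4=35
Step 4: prey: 20+10-35=0; pred: 35+14-7=42
Step 5: prey: 0+0-0=0; pred: 42+0-8=34
Step 6: prey: 0+0-0=0; pred: 34+0-6=28
Step 7: prey: 0+0-0=0; pred: 28+0-5=23
Step 8: prey: 0+0-0=0; pred: 23+0-4=19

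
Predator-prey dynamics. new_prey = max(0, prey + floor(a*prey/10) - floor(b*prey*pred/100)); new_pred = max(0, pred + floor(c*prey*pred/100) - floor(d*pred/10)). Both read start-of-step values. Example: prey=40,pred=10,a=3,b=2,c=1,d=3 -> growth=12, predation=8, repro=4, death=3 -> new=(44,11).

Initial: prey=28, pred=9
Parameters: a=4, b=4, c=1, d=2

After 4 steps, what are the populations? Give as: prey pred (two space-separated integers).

Answer: 29 10

Derivation:
Step 1: prey: 28+11-10=29; pred: 9+2-1=10
Step 2: prey: 29+11-11=29; pred: 10+2-2=10
Step 3: prey: 29+11-11=29; pred: 10+2-2=10
Step 4: prey: 29+11-11=29; pred: 10+2-2=10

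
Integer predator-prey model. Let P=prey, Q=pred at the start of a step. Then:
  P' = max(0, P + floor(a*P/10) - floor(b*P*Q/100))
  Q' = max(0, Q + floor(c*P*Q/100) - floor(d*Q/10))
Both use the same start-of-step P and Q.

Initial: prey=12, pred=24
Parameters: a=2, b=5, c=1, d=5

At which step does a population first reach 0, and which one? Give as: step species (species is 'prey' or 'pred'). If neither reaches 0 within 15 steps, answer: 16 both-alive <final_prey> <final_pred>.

Answer: 1 prey

Derivation:
Step 1: prey: 12+2-14=0; pred: 24+2-12=14
First extinction: prey at step 1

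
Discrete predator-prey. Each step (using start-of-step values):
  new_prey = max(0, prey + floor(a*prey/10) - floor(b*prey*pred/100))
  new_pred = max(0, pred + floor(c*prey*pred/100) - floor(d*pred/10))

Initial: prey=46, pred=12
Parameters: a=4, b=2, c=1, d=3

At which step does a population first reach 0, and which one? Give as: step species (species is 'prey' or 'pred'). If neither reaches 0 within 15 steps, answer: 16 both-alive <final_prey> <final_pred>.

Answer: 16 both-alive 9 5

Derivation:
Step 1: prey: 46+18-11=53; pred: 12+5-3=14
Step 2: prey: 53+21-14=60; pred: 14+7-4=17
Step 3: prey: 60+24-20=64; pred: 17+10-5=22
Step 4: prey: 64+25-28=61; pred: 22+14-6=30
Step 5: prey: 61+24-36=49; pred: 30+18-9=39
Step 6: prey: 49+19-38=30; pred: 39+19-11=47
Step 7: prey: 30+12-28=14; pred: 47+14-14=47
Step 8: prey: 14+5-13=6; pred: 47+6-14=39
Step 9: prey: 6+2-4=4; pred: 39+2-11=30
Step 10: prey: 4+1-2=3; pred: 30+1-9=22
Step 11: prey: 3+1-1=3; pred: 22+0-6=16
Step 12: prey: 3+1-0=4; pred: 16+0-4=12
Step 13: prey: 4+1-0=5; pred: 12+0-3=9
Step 14: prey: 5+2-0=7; pred: 9+0-2=7
Step 15: prey: 7+2-0=9; pred: 7+0-2=5
No extinction within 15 steps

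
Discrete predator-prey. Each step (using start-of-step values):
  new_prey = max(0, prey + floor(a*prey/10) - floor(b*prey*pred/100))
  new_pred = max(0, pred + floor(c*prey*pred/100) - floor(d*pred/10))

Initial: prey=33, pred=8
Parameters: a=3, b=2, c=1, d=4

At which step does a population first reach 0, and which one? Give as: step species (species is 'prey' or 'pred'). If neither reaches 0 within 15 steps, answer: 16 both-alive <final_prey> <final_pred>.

Answer: 16 both-alive 5 13

Derivation:
Step 1: prey: 33+9-5=37; pred: 8+2-3=7
Step 2: prey: 37+11-5=43; pred: 7+2-2=7
Step 3: prey: 43+12-6=49; pred: 7+3-2=8
Step 4: prey: 49+14-7=56; pred: 8+3-3=8
Step 5: prey: 56+16-8=64; pred: 8+4-3=9
Step 6: prey: 64+19-11=72; pred: 9+5-3=11
Step 7: prey: 72+21-15=78; pred: 11+7-4=14
Step 8: prey: 78+23-21=80; pred: 14+10-5=19
Step 9: prey: 80+24-30=74; pred: 19+15-7=27
Step 10: prey: 74+22-39=57; pred: 27+19-10=36
Step 11: prey: 57+17-41=33; pred: 36+20-14=42
Step 12: prey: 33+9-27=15; pred: 42+13-16=39
Step 13: prey: 15+4-11=8; pred: 39+5-15=29
Step 14: prey: 8+2-4=6; pred: 29+2-11=20
Step 15: prey: 6+1-2=5; pred: 20+1-8=13
No extinction within 15 steps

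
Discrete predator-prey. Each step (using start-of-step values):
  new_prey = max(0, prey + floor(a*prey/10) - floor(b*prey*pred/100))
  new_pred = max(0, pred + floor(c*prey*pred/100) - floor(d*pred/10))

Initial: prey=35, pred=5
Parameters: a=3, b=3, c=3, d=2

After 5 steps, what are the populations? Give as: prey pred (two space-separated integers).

Step 1: prey: 35+10-5=40; pred: 5+5-1=9
Step 2: prey: 40+12-10=42; pred: 9+10-1=18
Step 3: prey: 42+12-22=32; pred: 18+22-3=37
Step 4: prey: 32+9-35=6; pred: 37+35-7=65
Step 5: prey: 6+1-11=0; pred: 65+11-13=63

Answer: 0 63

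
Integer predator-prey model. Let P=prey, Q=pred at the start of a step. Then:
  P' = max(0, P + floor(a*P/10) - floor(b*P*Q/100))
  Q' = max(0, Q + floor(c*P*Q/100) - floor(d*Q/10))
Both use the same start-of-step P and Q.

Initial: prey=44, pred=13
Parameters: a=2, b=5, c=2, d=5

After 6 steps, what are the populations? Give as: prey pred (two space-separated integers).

Step 1: prey: 44+8-28=24; pred: 13+11-6=18
Step 2: prey: 24+4-21=7; pred: 18+8-9=17
Step 3: prey: 7+1-5=3; pred: 17+2-8=11
Step 4: prey: 3+0-1=2; pred: 11+0-5=6
Step 5: prey: 2+0-0=2; pred: 6+0-3=3
Step 6: prey: 2+0-0=2; pred: 3+0-1=2

Answer: 2 2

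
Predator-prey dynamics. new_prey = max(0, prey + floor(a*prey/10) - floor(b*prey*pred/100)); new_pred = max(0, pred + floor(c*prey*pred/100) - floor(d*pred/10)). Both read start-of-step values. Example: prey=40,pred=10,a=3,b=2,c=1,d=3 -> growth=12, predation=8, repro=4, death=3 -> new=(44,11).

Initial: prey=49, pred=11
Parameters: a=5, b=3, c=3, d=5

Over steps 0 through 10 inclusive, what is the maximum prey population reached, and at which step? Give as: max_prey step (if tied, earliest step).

Answer: 57 1

Derivation:
Step 1: prey: 49+24-16=57; pred: 11+16-5=22
Step 2: prey: 57+28-37=48; pred: 22+37-11=48
Step 3: prey: 48+24-69=3; pred: 48+69-24=93
Step 4: prey: 3+1-8=0; pred: 93+8-46=55
Step 5: prey: 0+0-0=0; pred: 55+0-27=28
Step 6: prey: 0+0-0=0; pred: 28+0-14=14
Step 7: prey: 0+0-0=0; pred: 14+0-7=7
Step 8: prey: 0+0-0=0; pred: 7+0-3=4
Step 9: prey: 0+0-0=0; pred: 4+0-2=2
Step 10: prey: 0+0-0=0; pred: 2+0-1=1
Max prey = 57 at step 1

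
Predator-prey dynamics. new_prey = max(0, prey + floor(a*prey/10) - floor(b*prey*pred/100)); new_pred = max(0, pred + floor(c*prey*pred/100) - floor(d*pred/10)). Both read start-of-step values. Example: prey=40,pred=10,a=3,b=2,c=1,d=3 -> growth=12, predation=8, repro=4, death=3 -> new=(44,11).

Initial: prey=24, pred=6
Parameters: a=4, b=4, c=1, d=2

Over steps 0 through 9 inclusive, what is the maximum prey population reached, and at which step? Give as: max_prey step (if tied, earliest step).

Step 1: prey: 24+9-5=28; pred: 6+1-1=6
Step 2: prey: 28+11-6=33; pred: 6+1-1=6
Step 3: prey: 33+13-7=39; pred: 6+1-1=6
Step 4: prey: 39+15-9=45; pred: 6+2-1=7
Step 5: prey: 45+18-12=51; pred: 7+3-1=9
Step 6: prey: 51+20-18=53; pred: 9+4-1=12
Step 7: prey: 53+21-25=49; pred: 12+6-2=16
Step 8: prey: 49+19-31=37; pred: 16+7-3=20
Step 9: prey: 37+14-29=22; pred: 20+7-4=23
Max prey = 53 at step 6

Answer: 53 6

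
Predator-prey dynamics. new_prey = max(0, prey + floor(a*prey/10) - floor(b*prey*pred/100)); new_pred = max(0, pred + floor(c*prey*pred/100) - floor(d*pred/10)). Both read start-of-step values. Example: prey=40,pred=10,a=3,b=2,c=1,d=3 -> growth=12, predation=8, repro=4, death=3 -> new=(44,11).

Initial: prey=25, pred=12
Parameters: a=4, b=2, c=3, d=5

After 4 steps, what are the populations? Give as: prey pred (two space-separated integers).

Answer: 24 44

Derivation:
Step 1: prey: 25+10-6=29; pred: 12+9-6=15
Step 2: prey: 29+11-8=32; pred: 15+13-7=21
Step 3: prey: 32+12-13=31; pred: 21+20-10=31
Step 4: prey: 31+12-19=24; pred: 31+28-15=44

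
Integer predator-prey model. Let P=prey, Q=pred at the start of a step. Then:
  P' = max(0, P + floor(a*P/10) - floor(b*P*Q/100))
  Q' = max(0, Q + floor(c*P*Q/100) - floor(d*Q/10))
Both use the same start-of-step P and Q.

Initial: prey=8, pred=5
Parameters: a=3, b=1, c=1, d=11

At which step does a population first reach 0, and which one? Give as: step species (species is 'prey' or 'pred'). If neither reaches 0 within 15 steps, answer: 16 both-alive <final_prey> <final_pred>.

Answer: 1 pred

Derivation:
Step 1: prey: 8+2-0=10; pred: 5+0-5=0
First extinction: pred at step 1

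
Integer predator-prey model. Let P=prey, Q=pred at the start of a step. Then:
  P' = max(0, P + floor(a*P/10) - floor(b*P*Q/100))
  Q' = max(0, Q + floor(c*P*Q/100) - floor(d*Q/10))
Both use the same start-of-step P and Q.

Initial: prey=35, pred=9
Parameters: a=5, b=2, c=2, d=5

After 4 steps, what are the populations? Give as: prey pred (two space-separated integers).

Answer: 69 49

Derivation:
Step 1: prey: 35+17-6=46; pred: 9+6-4=11
Step 2: prey: 46+23-10=59; pred: 11+10-5=16
Step 3: prey: 59+29-18=70; pred: 16+18-8=26
Step 4: prey: 70+35-36=69; pred: 26+36-13=49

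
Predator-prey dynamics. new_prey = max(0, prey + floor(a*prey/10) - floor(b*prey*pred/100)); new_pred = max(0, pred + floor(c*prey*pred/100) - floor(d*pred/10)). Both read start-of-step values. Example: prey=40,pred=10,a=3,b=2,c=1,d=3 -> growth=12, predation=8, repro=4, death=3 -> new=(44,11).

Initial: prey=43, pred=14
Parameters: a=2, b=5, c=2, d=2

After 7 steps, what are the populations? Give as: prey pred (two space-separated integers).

Step 1: prey: 43+8-30=21; pred: 14+12-2=24
Step 2: prey: 21+4-25=0; pred: 24+10-4=30
Step 3: prey: 0+0-0=0; pred: 30+0-6=24
Step 4: prey: 0+0-0=0; pred: 24+0-4=20
Step 5: prey: 0+0-0=0; pred: 20+0-4=16
Step 6: prey: 0+0-0=0; pred: 16+0-3=13
Step 7: prey: 0+0-0=0; pred: 13+0-2=11

Answer: 0 11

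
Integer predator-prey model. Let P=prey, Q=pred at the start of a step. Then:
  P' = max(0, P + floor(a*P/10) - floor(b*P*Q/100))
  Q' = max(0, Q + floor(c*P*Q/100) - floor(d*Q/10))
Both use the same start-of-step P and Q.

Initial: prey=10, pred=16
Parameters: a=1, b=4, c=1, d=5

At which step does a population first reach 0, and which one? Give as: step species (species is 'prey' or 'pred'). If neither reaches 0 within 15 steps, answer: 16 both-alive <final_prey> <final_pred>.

Answer: 16 both-alive 4 1

Derivation:
Step 1: prey: 10+1-6=5; pred: 16+1-8=9
Step 2: prey: 5+0-1=4; pred: 9+0-4=5
Step 3: prey: 4+0-0=4; pred: 5+0-2=3
Step 4: prey: 4+0-0=4; pred: 3+0-1=2
Step 5: prey: 4+0-0=4; pred: 2+0-1=1
Step 6: prey: 4+0-0=4; pred: 1+0-0=1
Steps 7-15: state stable at prey=4, pred=1 (no change)
No extinction within 15 steps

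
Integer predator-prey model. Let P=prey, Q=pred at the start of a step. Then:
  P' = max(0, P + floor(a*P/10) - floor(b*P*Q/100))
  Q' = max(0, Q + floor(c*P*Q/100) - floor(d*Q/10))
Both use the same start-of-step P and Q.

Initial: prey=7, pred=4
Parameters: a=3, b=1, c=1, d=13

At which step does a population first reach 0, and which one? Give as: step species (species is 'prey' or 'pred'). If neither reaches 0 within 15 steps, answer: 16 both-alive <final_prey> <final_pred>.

Step 1: prey: 7+2-0=9; pred: 4+0-5=0
First extinction: pred at step 1

Answer: 1 pred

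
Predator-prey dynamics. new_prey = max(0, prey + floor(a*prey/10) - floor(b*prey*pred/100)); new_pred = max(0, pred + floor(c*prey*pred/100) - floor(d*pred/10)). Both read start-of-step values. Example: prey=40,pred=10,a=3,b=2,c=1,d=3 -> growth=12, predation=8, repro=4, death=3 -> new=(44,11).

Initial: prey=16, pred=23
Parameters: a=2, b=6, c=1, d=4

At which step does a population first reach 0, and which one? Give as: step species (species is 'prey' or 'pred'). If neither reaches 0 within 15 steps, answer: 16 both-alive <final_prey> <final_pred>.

Answer: 1 prey

Derivation:
Step 1: prey: 16+3-22=0; pred: 23+3-9=17
First extinction: prey at step 1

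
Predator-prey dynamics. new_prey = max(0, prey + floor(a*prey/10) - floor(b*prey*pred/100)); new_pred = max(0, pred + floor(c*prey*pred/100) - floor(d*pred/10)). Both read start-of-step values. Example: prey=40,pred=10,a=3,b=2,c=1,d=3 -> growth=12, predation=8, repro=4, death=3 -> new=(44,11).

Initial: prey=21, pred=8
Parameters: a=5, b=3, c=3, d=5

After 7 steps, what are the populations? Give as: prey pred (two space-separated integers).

Step 1: prey: 21+10-5=26; pred: 8+5-4=9
Step 2: prey: 26+13-7=32; pred: 9+7-4=12
Step 3: prey: 32+16-11=37; pred: 12+11-6=17
Step 4: prey: 37+18-18=37; pred: 17+18-8=27
Step 5: prey: 37+18-29=26; pred: 27+29-13=43
Step 6: prey: 26+13-33=6; pred: 43+33-21=55
Step 7: prey: 6+3-9=0; pred: 55+9-27=37

Answer: 0 37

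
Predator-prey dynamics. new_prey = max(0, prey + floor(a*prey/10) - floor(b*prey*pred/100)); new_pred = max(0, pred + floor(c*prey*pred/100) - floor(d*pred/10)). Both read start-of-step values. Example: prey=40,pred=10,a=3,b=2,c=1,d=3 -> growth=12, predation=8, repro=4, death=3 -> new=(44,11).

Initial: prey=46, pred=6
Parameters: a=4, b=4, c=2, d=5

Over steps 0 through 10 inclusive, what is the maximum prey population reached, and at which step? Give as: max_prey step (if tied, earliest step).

Answer: 58 2

Derivation:
Step 1: prey: 46+18-11=53; pred: 6+5-3=8
Step 2: prey: 53+21-16=58; pred: 8+8-4=12
Step 3: prey: 58+23-27=54; pred: 12+13-6=19
Step 4: prey: 54+21-41=34; pred: 19+20-9=30
Step 5: prey: 34+13-40=7; pred: 30+20-15=35
Step 6: prey: 7+2-9=0; pred: 35+4-17=22
Step 7: prey: 0+0-0=0; pred: 22+0-11=11
Step 8: prey: 0+0-0=0; pred: 11+0-5=6
Step 9: prey: 0+0-0=0; pred: 6+0-3=3
Step 10: prey: 0+0-0=0; pred: 3+0-1=2
Max prey = 58 at step 2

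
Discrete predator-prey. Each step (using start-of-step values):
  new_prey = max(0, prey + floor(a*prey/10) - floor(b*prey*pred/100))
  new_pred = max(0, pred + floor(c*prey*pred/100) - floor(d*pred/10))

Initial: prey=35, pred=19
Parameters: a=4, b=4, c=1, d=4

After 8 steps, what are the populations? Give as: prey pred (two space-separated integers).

Step 1: prey: 35+14-26=23; pred: 19+6-7=18
Step 2: prey: 23+9-16=16; pred: 18+4-7=15
Step 3: prey: 16+6-9=13; pred: 15+2-6=11
Step 4: prey: 13+5-5=13; pred: 11+1-4=8
Step 5: prey: 13+5-4=14; pred: 8+1-3=6
Step 6: prey: 14+5-3=16; pred: 6+0-2=4
Step 7: prey: 16+6-2=20; pred: 4+0-1=3
Step 8: prey: 20+8-2=26; pred: 3+0-1=2

Answer: 26 2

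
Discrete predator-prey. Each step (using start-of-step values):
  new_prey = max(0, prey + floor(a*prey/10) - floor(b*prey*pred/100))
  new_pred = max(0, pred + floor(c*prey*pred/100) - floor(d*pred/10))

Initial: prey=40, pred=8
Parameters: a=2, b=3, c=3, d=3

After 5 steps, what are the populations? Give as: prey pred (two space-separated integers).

Answer: 0 31

Derivation:
Step 1: prey: 40+8-9=39; pred: 8+9-2=15
Step 2: prey: 39+7-17=29; pred: 15+17-4=28
Step 3: prey: 29+5-24=10; pred: 28+24-8=44
Step 4: prey: 10+2-13=0; pred: 44+13-13=44
Step 5: prey: 0+0-0=0; pred: 44+0-13=31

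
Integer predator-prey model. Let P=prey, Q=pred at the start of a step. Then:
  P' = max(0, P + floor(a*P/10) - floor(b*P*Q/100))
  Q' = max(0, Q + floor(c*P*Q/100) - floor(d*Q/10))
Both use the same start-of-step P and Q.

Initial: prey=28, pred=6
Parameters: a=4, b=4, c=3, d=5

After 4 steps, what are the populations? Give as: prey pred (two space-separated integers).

Step 1: prey: 28+11-6=33; pred: 6+5-3=8
Step 2: prey: 33+13-10=36; pred: 8+7-4=11
Step 3: prey: 36+14-15=35; pred: 11+11-5=17
Step 4: prey: 35+14-23=26; pred: 17+17-8=26

Answer: 26 26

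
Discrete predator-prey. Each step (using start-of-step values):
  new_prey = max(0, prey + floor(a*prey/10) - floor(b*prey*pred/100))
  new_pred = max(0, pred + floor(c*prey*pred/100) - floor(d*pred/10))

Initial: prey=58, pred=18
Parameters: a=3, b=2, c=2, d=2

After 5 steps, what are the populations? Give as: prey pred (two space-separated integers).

Step 1: prey: 58+17-20=55; pred: 18+20-3=35
Step 2: prey: 55+16-38=33; pred: 35+38-7=66
Step 3: prey: 33+9-43=0; pred: 66+43-13=96
Step 4: prey: 0+0-0=0; pred: 96+0-19=77
Step 5: prey: 0+0-0=0; pred: 77+0-15=62

Answer: 0 62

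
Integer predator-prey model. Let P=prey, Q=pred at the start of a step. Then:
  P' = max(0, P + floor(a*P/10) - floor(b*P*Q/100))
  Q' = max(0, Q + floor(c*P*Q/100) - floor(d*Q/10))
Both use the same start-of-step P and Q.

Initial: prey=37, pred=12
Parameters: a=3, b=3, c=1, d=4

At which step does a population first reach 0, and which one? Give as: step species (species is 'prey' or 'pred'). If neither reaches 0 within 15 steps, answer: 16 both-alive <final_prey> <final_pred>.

Step 1: prey: 37+11-13=35; pred: 12+4-4=12
Step 2: prey: 35+10-12=33; pred: 12+4-4=12
Step 3: prey: 33+9-11=31; pred: 12+3-4=11
Step 4: prey: 31+9-10=30; pred: 11+3-4=10
Step 5: prey: 30+9-9=30; pred: 10+3-4=9
Step 6: prey: 30+9-8=31; pred: 9+2-3=8
Step 7: prey: 31+9-7=33; pred: 8+2-3=7
Step 8: prey: 33+9-6=36; pred: 7+2-2=7
Step 9: prey: 36+10-7=39; pred: 7+2-2=7
Step 10: prey: 39+11-8=42; pred: 7+2-2=7
Step 11: prey: 42+12-8=46; pred: 7+2-2=7
Step 12: prey: 46+13-9=50; pred: 7+3-2=8
Step 13: prey: 50+15-12=53; pred: 8+4-3=9
Step 14: prey: 53+15-14=54; pred: 9+4-3=10
Step 15: prey: 54+16-16=54; pred: 10+5-4=11
No extinction within 15 steps

Answer: 16 both-alive 54 11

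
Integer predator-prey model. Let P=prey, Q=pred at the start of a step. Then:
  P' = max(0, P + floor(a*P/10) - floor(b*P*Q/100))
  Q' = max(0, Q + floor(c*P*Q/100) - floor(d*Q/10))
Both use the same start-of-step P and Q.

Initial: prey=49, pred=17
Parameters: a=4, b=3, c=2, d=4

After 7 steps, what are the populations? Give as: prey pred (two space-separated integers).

Step 1: prey: 49+19-24=44; pred: 17+16-6=27
Step 2: prey: 44+17-35=26; pred: 27+23-10=40
Step 3: prey: 26+10-31=5; pred: 40+20-16=44
Step 4: prey: 5+2-6=1; pred: 44+4-17=31
Step 5: prey: 1+0-0=1; pred: 31+0-12=19
Step 6: prey: 1+0-0=1; pred: 19+0-7=12
Step 7: prey: 1+0-0=1; pred: 12+0-4=8

Answer: 1 8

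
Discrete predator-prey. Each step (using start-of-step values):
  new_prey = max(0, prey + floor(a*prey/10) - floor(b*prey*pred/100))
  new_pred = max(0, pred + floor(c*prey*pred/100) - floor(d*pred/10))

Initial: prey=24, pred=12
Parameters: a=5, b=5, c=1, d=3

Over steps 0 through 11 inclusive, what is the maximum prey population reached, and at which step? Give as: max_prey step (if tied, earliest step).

Answer: 62 11

Derivation:
Step 1: prey: 24+12-14=22; pred: 12+2-3=11
Step 2: prey: 22+11-12=21; pred: 11+2-3=10
Step 3: prey: 21+10-10=21; pred: 10+2-3=9
Step 4: prey: 21+10-9=22; pred: 9+1-2=8
Step 5: prey: 22+11-8=25; pred: 8+1-2=7
Step 6: prey: 25+12-8=29; pred: 7+1-2=6
Step 7: prey: 29+14-8=35; pred: 6+1-1=6
Step 8: prey: 35+17-10=42; pred: 6+2-1=7
Step 9: prey: 42+21-14=49; pred: 7+2-2=7
Step 10: prey: 49+24-17=56; pred: 7+3-2=8
Step 11: prey: 56+28-22=62; pred: 8+4-2=10
Max prey = 62 at step 11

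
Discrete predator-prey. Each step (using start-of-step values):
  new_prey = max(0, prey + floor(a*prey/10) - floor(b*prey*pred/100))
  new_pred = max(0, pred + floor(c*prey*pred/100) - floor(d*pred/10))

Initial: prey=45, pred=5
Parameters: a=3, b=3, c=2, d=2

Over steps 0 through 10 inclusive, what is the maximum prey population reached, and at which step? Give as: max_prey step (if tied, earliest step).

Step 1: prey: 45+13-6=52; pred: 5+4-1=8
Step 2: prey: 52+15-12=55; pred: 8+8-1=15
Step 3: prey: 55+16-24=47; pred: 15+16-3=28
Step 4: prey: 47+14-39=22; pred: 28+26-5=49
Step 5: prey: 22+6-32=0; pred: 49+21-9=61
Step 6: prey: 0+0-0=0; pred: 61+0-12=49
Step 7: prey: 0+0-0=0; pred: 49+0-9=40
Step 8: prey: 0+0-0=0; pred: 40+0-8=32
Step 9: prey: 0+0-0=0; pred: 32+0-6=26
Step 10: prey: 0+0-0=0; pred: 26+0-5=21
Max prey = 55 at step 2

Answer: 55 2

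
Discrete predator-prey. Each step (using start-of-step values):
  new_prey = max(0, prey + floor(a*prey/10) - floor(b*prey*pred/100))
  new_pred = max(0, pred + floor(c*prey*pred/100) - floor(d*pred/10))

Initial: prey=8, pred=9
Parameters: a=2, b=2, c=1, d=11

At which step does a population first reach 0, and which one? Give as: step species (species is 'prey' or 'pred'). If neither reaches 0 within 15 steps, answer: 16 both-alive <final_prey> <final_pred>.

Answer: 1 pred

Derivation:
Step 1: prey: 8+1-1=8; pred: 9+0-9=0
First extinction: pred at step 1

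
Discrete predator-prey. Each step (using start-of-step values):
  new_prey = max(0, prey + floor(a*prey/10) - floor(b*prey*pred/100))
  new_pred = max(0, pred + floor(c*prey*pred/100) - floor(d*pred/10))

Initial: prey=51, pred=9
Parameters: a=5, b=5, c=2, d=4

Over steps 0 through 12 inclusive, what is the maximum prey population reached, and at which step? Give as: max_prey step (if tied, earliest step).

Answer: 54 1

Derivation:
Step 1: prey: 51+25-22=54; pred: 9+9-3=15
Step 2: prey: 54+27-40=41; pred: 15+16-6=25
Step 3: prey: 41+20-51=10; pred: 25+20-10=35
Step 4: prey: 10+5-17=0; pred: 35+7-14=28
Step 5: prey: 0+0-0=0; pred: 28+0-11=17
Step 6: prey: 0+0-0=0; pred: 17+0-6=11
Step 7: prey: 0+0-0=0; pred: 11+0-4=7
Step 8: prey: 0+0-0=0; pred: 7+0-2=5
Step 9: prey: 0+0-0=0; pred: 5+0-2=3
Step 10: prey: 0+0-0=0; pred: 3+0-1=2
Step 11: prey: 0+0-0=0; pred: 2+0-0=2
Step 12: prey: 0+0-0=0; pred: 2+0-0=2
Max prey = 54 at step 1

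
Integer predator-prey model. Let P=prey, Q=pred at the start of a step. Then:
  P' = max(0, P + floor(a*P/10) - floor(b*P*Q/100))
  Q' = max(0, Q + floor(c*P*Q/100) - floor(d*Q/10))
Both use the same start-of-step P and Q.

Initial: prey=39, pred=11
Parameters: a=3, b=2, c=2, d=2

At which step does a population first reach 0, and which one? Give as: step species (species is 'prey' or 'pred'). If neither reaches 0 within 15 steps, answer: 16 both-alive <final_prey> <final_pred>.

Step 1: prey: 39+11-8=42; pred: 11+8-2=17
Step 2: prey: 42+12-14=40; pred: 17+14-3=28
Step 3: prey: 40+12-22=30; pred: 28+22-5=45
Step 4: prey: 30+9-27=12; pred: 45+27-9=63
Step 5: prey: 12+3-15=0; pred: 63+15-12=66
First extinction: prey at step 5

Answer: 5 prey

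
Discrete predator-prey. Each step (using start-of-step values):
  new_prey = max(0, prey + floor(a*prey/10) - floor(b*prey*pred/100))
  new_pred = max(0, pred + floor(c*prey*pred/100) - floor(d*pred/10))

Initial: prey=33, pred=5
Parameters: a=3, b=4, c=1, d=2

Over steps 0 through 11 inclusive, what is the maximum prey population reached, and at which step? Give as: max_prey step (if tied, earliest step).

Step 1: prey: 33+9-6=36; pred: 5+1-1=5
Step 2: prey: 36+10-7=39; pred: 5+1-1=5
Step 3: prey: 39+11-7=43; pred: 5+1-1=5
Step 4: prey: 43+12-8=47; pred: 5+2-1=6
Step 5: prey: 47+14-11=50; pred: 6+2-1=7
Step 6: prey: 50+15-14=51; pred: 7+3-1=9
Step 7: prey: 51+15-18=48; pred: 9+4-1=12
Step 8: prey: 48+14-23=39; pred: 12+5-2=15
Step 9: prey: 39+11-23=27; pred: 15+5-3=17
Step 10: prey: 27+8-18=17; pred: 17+4-3=18
Step 11: prey: 17+5-12=10; pred: 18+3-3=18
Max prey = 51 at step 6

Answer: 51 6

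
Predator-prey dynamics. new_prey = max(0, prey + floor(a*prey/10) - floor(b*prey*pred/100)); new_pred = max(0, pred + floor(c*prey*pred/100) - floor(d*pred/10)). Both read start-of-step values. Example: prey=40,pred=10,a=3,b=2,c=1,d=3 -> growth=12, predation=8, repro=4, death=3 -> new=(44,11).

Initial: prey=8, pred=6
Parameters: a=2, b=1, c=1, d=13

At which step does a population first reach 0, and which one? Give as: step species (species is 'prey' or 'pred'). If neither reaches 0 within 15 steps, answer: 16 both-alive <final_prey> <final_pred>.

Answer: 1 pred

Derivation:
Step 1: prey: 8+1-0=9; pred: 6+0-7=0
First extinction: pred at step 1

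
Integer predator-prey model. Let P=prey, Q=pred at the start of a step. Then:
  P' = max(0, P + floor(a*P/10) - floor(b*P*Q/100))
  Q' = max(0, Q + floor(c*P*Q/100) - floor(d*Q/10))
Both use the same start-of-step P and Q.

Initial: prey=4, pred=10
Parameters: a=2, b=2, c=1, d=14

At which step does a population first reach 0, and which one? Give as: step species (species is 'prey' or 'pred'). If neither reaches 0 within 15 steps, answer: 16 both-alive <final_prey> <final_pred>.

Answer: 1 pred

Derivation:
Step 1: prey: 4+0-0=4; pred: 10+0-14=0
First extinction: pred at step 1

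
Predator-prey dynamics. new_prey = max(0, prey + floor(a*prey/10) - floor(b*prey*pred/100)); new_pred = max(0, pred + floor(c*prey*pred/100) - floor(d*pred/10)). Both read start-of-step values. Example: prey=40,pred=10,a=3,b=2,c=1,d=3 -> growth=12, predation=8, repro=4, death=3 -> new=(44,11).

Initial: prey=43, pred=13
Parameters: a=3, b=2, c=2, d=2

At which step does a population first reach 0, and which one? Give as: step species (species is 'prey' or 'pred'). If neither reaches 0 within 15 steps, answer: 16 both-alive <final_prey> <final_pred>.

Step 1: prey: 43+12-11=44; pred: 13+11-2=22
Step 2: prey: 44+13-19=38; pred: 22+19-4=37
Step 3: prey: 38+11-28=21; pred: 37+28-7=58
Step 4: prey: 21+6-24=3; pred: 58+24-11=71
Step 5: prey: 3+0-4=0; pred: 71+4-14=61
First extinction: prey at step 5

Answer: 5 prey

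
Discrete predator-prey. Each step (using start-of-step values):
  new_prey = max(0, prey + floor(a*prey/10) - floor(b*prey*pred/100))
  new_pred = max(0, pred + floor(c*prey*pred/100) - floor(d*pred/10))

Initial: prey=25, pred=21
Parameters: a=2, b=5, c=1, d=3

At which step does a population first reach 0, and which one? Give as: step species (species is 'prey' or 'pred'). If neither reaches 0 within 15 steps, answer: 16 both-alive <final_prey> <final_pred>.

Step 1: prey: 25+5-26=4; pred: 21+5-6=20
Step 2: prey: 4+0-4=0; pred: 20+0-6=14
First extinction: prey at step 2

Answer: 2 prey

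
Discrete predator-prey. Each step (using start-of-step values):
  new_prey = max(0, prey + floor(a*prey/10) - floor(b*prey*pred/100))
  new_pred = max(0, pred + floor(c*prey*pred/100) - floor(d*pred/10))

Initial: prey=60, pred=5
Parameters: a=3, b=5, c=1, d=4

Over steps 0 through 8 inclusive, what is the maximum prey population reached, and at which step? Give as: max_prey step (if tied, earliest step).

Step 1: prey: 60+18-15=63; pred: 5+3-2=6
Step 2: prey: 63+18-18=63; pred: 6+3-2=7
Step 3: prey: 63+18-22=59; pred: 7+4-2=9
Step 4: prey: 59+17-26=50; pred: 9+5-3=11
Step 5: prey: 50+15-27=38; pred: 11+5-4=12
Step 6: prey: 38+11-22=27; pred: 12+4-4=12
Step 7: prey: 27+8-16=19; pred: 12+3-4=11
Step 8: prey: 19+5-10=14; pred: 11+2-4=9
Max prey = 63 at step 1

Answer: 63 1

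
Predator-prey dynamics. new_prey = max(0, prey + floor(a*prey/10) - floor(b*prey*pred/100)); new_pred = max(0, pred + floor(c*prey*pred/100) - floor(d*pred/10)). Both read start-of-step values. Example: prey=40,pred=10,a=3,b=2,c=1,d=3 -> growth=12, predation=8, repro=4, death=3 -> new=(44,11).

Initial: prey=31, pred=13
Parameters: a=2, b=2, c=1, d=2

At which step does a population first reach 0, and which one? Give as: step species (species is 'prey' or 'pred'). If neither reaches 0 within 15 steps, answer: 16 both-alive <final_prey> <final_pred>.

Step 1: prey: 31+6-8=29; pred: 13+4-2=15
Step 2: prey: 29+5-8=26; pred: 15+4-3=16
Step 3: prey: 26+5-8=23; pred: 16+4-3=17
Step 4: prey: 23+4-7=20; pred: 17+3-3=17
Step 5: prey: 20+4-6=18; pred: 17+3-3=17
Step 6: prey: 18+3-6=15; pred: 17+3-3=17
Step 7: prey: 15+3-5=13; pred: 17+2-3=16
Step 8: prey: 13+2-4=11; pred: 16+2-3=15
Step 9: prey: 11+2-3=10; pred: 15+1-3=13
Step 10: prey: 10+2-2=10; pred: 13+1-2=12
Step 11: prey: 10+2-2=10; pred: 12+1-2=11
Step 12: prey: 10+2-2=10; pred: 11+1-2=10
Step 13: prey: 10+2-2=10; pred: 10+1-2=9
Step 14: prey: 10+2-1=11; pred: 9+0-1=8
Step 15: prey: 11+2-1=12; pred: 8+0-1=7
No extinction within 15 steps

Answer: 16 both-alive 12 7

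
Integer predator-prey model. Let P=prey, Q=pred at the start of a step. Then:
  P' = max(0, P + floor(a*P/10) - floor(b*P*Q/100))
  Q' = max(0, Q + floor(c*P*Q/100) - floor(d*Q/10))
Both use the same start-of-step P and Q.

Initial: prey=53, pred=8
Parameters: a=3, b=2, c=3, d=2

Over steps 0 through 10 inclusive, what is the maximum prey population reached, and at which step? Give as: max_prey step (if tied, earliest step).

Step 1: prey: 53+15-8=60; pred: 8+12-1=19
Step 2: prey: 60+18-22=56; pred: 19+34-3=50
Step 3: prey: 56+16-56=16; pred: 50+84-10=124
Step 4: prey: 16+4-39=0; pred: 124+59-24=159
Step 5: prey: 0+0-0=0; pred: 159+0-31=128
Step 6: prey: 0+0-0=0; pred: 128+0-25=103
Step 7: prey: 0+0-0=0; pred: 103+0-20=83
Step 8: prey: 0+0-0=0; pred: 83+0-16=67
Step 9: prey: 0+0-0=0; pred: 67+0-13=54
Step 10: prey: 0+0-0=0; pred: 54+0-10=44
Max prey = 60 at step 1

Answer: 60 1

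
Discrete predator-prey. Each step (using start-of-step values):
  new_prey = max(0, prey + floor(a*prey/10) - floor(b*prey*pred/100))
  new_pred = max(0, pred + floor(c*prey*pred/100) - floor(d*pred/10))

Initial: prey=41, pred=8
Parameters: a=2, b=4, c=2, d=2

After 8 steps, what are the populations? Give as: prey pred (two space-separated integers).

Step 1: prey: 41+8-13=36; pred: 8+6-1=13
Step 2: prey: 36+7-18=25; pred: 13+9-2=20
Step 3: prey: 25+5-20=10; pred: 20+10-4=26
Step 4: prey: 10+2-10=2; pred: 26+5-5=26
Step 5: prey: 2+0-2=0; pred: 26+1-5=22
Step 6: prey: 0+0-0=0; pred: 22+0-4=18
Step 7: prey: 0+0-0=0; pred: 18+0-3=15
Step 8: prey: 0+0-0=0; pred: 15+0-3=12

Answer: 0 12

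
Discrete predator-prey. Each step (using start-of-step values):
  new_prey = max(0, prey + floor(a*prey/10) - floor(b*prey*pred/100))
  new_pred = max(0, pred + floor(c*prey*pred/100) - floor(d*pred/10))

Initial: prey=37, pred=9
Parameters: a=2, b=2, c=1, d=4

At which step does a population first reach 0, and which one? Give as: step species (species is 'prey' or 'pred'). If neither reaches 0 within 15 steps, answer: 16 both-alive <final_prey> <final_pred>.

Step 1: prey: 37+7-6=38; pred: 9+3-3=9
Step 2: prey: 38+7-6=39; pred: 9+3-3=9
Step 3: prey: 39+7-7=39; pred: 9+3-3=9
Steps 4-15: state stable at prey=39, pred=9 (no change)
No extinction within 15 steps

Answer: 16 both-alive 39 9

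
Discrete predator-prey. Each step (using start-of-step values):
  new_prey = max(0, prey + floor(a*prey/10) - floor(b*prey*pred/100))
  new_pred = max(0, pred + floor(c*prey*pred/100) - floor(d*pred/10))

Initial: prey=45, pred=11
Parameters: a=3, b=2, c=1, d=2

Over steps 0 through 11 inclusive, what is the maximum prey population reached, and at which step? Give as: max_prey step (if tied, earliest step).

Step 1: prey: 45+13-9=49; pred: 11+4-2=13
Step 2: prey: 49+14-12=51; pred: 13+6-2=17
Step 3: prey: 51+15-17=49; pred: 17+8-3=22
Step 4: prey: 49+14-21=42; pred: 22+10-4=28
Step 5: prey: 42+12-23=31; pred: 28+11-5=34
Step 6: prey: 31+9-21=19; pred: 34+10-6=38
Step 7: prey: 19+5-14=10; pred: 38+7-7=38
Step 8: prey: 10+3-7=6; pred: 38+3-7=34
Step 9: prey: 6+1-4=3; pred: 34+2-6=30
Step 10: prey: 3+0-1=2; pred: 30+0-6=24
Step 11: prey: 2+0-0=2; pred: 24+0-4=20
Max prey = 51 at step 2

Answer: 51 2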